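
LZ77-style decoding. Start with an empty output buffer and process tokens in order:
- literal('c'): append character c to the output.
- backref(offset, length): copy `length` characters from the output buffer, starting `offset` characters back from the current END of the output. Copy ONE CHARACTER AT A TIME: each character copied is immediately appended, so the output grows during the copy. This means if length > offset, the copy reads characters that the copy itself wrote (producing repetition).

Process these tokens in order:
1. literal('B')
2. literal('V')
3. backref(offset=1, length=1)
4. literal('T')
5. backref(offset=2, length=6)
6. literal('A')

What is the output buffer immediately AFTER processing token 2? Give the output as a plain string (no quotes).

Answer: BV

Derivation:
Token 1: literal('B'). Output: "B"
Token 2: literal('V'). Output: "BV"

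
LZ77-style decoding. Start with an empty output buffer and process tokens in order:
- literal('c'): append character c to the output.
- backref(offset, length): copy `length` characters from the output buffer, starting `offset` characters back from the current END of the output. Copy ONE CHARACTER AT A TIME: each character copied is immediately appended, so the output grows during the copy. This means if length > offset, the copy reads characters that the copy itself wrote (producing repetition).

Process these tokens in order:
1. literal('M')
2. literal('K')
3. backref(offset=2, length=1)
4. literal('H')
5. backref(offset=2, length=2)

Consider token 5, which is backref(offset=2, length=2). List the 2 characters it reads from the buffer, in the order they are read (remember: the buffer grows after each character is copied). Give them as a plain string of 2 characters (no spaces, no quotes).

Token 1: literal('M'). Output: "M"
Token 2: literal('K'). Output: "MK"
Token 3: backref(off=2, len=1). Copied 'M' from pos 0. Output: "MKM"
Token 4: literal('H'). Output: "MKMH"
Token 5: backref(off=2, len=2). Buffer before: "MKMH" (len 4)
  byte 1: read out[2]='M', append. Buffer now: "MKMHM"
  byte 2: read out[3]='H', append. Buffer now: "MKMHMH"

Answer: MH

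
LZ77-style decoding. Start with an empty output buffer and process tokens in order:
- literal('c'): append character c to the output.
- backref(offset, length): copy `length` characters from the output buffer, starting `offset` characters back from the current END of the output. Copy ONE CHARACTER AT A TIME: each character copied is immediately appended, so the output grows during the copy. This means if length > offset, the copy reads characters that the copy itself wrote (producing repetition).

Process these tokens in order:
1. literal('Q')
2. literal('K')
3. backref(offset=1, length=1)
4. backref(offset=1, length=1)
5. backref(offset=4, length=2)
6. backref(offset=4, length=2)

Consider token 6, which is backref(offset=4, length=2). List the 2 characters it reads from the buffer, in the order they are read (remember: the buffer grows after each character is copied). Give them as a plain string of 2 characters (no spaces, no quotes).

Answer: KK

Derivation:
Token 1: literal('Q'). Output: "Q"
Token 2: literal('K'). Output: "QK"
Token 3: backref(off=1, len=1). Copied 'K' from pos 1. Output: "QKK"
Token 4: backref(off=1, len=1). Copied 'K' from pos 2. Output: "QKKK"
Token 5: backref(off=4, len=2). Copied 'QK' from pos 0. Output: "QKKKQK"
Token 6: backref(off=4, len=2). Buffer before: "QKKKQK" (len 6)
  byte 1: read out[2]='K', append. Buffer now: "QKKKQKK"
  byte 2: read out[3]='K', append. Buffer now: "QKKKQKKK"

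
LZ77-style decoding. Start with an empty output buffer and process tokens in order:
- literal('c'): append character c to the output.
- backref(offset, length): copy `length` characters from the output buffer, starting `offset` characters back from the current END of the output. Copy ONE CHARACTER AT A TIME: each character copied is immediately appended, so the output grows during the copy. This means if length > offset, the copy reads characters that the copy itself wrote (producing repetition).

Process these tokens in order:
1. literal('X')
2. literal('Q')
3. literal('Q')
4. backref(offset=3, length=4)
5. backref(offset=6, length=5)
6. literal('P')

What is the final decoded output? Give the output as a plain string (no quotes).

Answer: XQQXQQXQQXQQP

Derivation:
Token 1: literal('X'). Output: "X"
Token 2: literal('Q'). Output: "XQ"
Token 3: literal('Q'). Output: "XQQ"
Token 4: backref(off=3, len=4) (overlapping!). Copied 'XQQX' from pos 0. Output: "XQQXQQX"
Token 5: backref(off=6, len=5). Copied 'QQXQQ' from pos 1. Output: "XQQXQQXQQXQQ"
Token 6: literal('P'). Output: "XQQXQQXQQXQQP"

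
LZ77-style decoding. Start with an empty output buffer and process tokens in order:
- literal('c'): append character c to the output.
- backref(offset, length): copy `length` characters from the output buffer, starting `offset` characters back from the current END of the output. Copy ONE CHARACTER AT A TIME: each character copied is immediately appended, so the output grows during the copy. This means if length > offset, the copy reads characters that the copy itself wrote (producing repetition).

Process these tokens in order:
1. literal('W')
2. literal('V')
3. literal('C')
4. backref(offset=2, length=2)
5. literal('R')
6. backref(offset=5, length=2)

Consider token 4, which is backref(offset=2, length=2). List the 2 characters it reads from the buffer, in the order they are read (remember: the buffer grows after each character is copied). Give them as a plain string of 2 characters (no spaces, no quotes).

Token 1: literal('W'). Output: "W"
Token 2: literal('V'). Output: "WV"
Token 3: literal('C'). Output: "WVC"
Token 4: backref(off=2, len=2). Buffer before: "WVC" (len 3)
  byte 1: read out[1]='V', append. Buffer now: "WVCV"
  byte 2: read out[2]='C', append. Buffer now: "WVCVC"

Answer: VC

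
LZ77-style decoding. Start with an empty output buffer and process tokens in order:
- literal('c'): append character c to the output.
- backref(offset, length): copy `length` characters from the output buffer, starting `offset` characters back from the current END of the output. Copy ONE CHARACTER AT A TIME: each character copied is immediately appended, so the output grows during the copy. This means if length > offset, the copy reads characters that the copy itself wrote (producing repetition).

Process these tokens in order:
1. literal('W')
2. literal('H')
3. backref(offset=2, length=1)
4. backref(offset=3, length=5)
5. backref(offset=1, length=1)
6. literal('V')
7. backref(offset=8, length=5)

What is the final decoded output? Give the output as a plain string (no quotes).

Token 1: literal('W'). Output: "W"
Token 2: literal('H'). Output: "WH"
Token 3: backref(off=2, len=1). Copied 'W' from pos 0. Output: "WHW"
Token 4: backref(off=3, len=5) (overlapping!). Copied 'WHWWH' from pos 0. Output: "WHWWHWWH"
Token 5: backref(off=1, len=1). Copied 'H' from pos 7. Output: "WHWWHWWHH"
Token 6: literal('V'). Output: "WHWWHWWHHV"
Token 7: backref(off=8, len=5). Copied 'WWHWW' from pos 2. Output: "WHWWHWWHHVWWHWW"

Answer: WHWWHWWHHVWWHWW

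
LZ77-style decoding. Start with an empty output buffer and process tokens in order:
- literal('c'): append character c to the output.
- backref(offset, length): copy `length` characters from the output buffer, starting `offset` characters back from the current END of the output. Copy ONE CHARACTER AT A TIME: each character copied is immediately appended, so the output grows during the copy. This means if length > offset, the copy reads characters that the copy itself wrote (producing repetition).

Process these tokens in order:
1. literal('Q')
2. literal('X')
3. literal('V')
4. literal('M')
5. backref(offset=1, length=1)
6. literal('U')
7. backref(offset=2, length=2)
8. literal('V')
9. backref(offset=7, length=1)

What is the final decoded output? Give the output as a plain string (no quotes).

Answer: QXVMMUMUVV

Derivation:
Token 1: literal('Q'). Output: "Q"
Token 2: literal('X'). Output: "QX"
Token 3: literal('V'). Output: "QXV"
Token 4: literal('M'). Output: "QXVM"
Token 5: backref(off=1, len=1). Copied 'M' from pos 3. Output: "QXVMM"
Token 6: literal('U'). Output: "QXVMMU"
Token 7: backref(off=2, len=2). Copied 'MU' from pos 4. Output: "QXVMMUMU"
Token 8: literal('V'). Output: "QXVMMUMUV"
Token 9: backref(off=7, len=1). Copied 'V' from pos 2. Output: "QXVMMUMUVV"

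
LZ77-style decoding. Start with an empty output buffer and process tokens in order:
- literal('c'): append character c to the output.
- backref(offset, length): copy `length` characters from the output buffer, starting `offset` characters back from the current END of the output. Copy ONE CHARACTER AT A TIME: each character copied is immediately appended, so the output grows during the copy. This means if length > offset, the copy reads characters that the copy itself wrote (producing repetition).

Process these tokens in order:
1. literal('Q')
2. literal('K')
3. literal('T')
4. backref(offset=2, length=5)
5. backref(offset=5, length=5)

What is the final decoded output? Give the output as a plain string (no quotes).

Answer: QKTKTKTKKTKTK

Derivation:
Token 1: literal('Q'). Output: "Q"
Token 2: literal('K'). Output: "QK"
Token 3: literal('T'). Output: "QKT"
Token 4: backref(off=2, len=5) (overlapping!). Copied 'KTKTK' from pos 1. Output: "QKTKTKTK"
Token 5: backref(off=5, len=5). Copied 'KTKTK' from pos 3. Output: "QKTKTKTKKTKTK"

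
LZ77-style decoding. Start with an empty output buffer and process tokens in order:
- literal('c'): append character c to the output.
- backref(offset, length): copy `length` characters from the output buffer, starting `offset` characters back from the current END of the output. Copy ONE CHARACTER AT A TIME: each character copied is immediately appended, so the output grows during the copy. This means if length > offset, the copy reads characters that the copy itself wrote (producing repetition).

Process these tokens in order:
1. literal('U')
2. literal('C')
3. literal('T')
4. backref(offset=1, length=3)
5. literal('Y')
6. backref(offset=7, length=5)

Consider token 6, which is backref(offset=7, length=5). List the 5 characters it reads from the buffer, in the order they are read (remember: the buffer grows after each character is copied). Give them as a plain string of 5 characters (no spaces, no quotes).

Token 1: literal('U'). Output: "U"
Token 2: literal('C'). Output: "UC"
Token 3: literal('T'). Output: "UCT"
Token 4: backref(off=1, len=3) (overlapping!). Copied 'TTT' from pos 2. Output: "UCTTTT"
Token 5: literal('Y'). Output: "UCTTTTY"
Token 6: backref(off=7, len=5). Buffer before: "UCTTTTY" (len 7)
  byte 1: read out[0]='U', append. Buffer now: "UCTTTTYU"
  byte 2: read out[1]='C', append. Buffer now: "UCTTTTYUC"
  byte 3: read out[2]='T', append. Buffer now: "UCTTTTYUCT"
  byte 4: read out[3]='T', append. Buffer now: "UCTTTTYUCTT"
  byte 5: read out[4]='T', append. Buffer now: "UCTTTTYUCTTT"

Answer: UCTTT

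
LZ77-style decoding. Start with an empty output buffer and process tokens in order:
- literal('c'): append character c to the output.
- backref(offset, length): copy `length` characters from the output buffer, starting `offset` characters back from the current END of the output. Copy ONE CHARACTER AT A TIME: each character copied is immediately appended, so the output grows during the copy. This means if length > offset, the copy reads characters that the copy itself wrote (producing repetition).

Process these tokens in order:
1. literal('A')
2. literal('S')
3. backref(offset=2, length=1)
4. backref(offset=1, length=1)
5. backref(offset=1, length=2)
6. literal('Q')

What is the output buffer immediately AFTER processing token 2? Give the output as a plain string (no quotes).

Token 1: literal('A'). Output: "A"
Token 2: literal('S'). Output: "AS"

Answer: AS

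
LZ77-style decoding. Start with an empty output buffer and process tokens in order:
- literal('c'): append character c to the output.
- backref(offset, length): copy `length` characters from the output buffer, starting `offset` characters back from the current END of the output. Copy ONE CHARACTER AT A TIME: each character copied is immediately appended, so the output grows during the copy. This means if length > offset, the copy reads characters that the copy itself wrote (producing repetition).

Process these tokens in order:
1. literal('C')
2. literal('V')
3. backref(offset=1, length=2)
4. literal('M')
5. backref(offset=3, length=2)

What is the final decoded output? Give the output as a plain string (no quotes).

Answer: CVVVMVV

Derivation:
Token 1: literal('C'). Output: "C"
Token 2: literal('V'). Output: "CV"
Token 3: backref(off=1, len=2) (overlapping!). Copied 'VV' from pos 1. Output: "CVVV"
Token 4: literal('M'). Output: "CVVVM"
Token 5: backref(off=3, len=2). Copied 'VV' from pos 2. Output: "CVVVMVV"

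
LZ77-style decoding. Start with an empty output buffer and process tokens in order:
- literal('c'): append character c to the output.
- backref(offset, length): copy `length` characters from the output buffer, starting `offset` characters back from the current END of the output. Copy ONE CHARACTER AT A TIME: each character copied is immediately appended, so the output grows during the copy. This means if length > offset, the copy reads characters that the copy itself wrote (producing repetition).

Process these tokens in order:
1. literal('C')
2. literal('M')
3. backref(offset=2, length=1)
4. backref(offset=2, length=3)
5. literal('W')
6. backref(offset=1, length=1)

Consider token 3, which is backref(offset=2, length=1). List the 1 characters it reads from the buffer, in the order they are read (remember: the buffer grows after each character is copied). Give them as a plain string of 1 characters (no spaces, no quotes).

Answer: C

Derivation:
Token 1: literal('C'). Output: "C"
Token 2: literal('M'). Output: "CM"
Token 3: backref(off=2, len=1). Buffer before: "CM" (len 2)
  byte 1: read out[0]='C', append. Buffer now: "CMC"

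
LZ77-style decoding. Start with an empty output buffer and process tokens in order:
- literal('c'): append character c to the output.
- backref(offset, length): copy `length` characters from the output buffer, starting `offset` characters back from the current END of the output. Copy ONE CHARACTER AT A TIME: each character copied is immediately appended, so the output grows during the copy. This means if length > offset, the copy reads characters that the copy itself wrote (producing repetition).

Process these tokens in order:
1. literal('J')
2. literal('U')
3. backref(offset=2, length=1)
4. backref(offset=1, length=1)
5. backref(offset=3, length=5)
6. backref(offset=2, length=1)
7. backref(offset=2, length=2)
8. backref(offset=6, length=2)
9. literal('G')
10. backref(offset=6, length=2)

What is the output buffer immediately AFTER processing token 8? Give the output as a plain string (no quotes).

Token 1: literal('J'). Output: "J"
Token 2: literal('U'). Output: "JU"
Token 3: backref(off=2, len=1). Copied 'J' from pos 0. Output: "JUJ"
Token 4: backref(off=1, len=1). Copied 'J' from pos 2. Output: "JUJJ"
Token 5: backref(off=3, len=5) (overlapping!). Copied 'UJJUJ' from pos 1. Output: "JUJJUJJUJ"
Token 6: backref(off=2, len=1). Copied 'U' from pos 7. Output: "JUJJUJJUJU"
Token 7: backref(off=2, len=2). Copied 'JU' from pos 8. Output: "JUJJUJJUJUJU"
Token 8: backref(off=6, len=2). Copied 'JU' from pos 6. Output: "JUJJUJJUJUJUJU"

Answer: JUJJUJJUJUJUJU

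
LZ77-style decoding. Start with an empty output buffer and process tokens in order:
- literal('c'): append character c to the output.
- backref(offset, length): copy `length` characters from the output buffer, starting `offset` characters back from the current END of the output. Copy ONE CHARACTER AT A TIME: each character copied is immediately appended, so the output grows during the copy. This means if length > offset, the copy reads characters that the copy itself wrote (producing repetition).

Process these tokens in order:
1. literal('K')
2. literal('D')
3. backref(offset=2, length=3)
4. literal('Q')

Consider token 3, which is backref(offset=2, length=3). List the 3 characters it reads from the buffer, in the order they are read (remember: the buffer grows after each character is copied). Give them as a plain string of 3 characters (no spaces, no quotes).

Answer: KDK

Derivation:
Token 1: literal('K'). Output: "K"
Token 2: literal('D'). Output: "KD"
Token 3: backref(off=2, len=3). Buffer before: "KD" (len 2)
  byte 1: read out[0]='K', append. Buffer now: "KDK"
  byte 2: read out[1]='D', append. Buffer now: "KDKD"
  byte 3: read out[2]='K', append. Buffer now: "KDKDK"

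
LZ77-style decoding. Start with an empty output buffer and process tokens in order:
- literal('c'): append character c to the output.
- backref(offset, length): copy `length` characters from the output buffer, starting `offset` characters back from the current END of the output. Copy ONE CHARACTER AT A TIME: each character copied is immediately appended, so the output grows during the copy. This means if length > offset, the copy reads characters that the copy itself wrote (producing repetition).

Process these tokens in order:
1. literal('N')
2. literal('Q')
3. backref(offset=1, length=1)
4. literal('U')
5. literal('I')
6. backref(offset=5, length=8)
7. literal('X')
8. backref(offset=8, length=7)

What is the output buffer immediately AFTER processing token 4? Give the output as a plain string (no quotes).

Answer: NQQU

Derivation:
Token 1: literal('N'). Output: "N"
Token 2: literal('Q'). Output: "NQ"
Token 3: backref(off=1, len=1). Copied 'Q' from pos 1. Output: "NQQ"
Token 4: literal('U'). Output: "NQQU"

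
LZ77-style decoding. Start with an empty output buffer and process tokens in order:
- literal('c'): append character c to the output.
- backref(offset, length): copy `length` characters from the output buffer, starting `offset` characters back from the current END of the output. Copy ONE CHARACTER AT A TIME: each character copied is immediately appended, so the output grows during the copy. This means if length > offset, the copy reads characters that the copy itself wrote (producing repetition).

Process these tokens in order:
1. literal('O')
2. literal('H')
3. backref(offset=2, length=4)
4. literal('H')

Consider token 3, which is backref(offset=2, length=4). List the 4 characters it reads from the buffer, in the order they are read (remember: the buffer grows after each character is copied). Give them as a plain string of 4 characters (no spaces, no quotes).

Token 1: literal('O'). Output: "O"
Token 2: literal('H'). Output: "OH"
Token 3: backref(off=2, len=4). Buffer before: "OH" (len 2)
  byte 1: read out[0]='O', append. Buffer now: "OHO"
  byte 2: read out[1]='H', append. Buffer now: "OHOH"
  byte 3: read out[2]='O', append. Buffer now: "OHOHO"
  byte 4: read out[3]='H', append. Buffer now: "OHOHOH"

Answer: OHOH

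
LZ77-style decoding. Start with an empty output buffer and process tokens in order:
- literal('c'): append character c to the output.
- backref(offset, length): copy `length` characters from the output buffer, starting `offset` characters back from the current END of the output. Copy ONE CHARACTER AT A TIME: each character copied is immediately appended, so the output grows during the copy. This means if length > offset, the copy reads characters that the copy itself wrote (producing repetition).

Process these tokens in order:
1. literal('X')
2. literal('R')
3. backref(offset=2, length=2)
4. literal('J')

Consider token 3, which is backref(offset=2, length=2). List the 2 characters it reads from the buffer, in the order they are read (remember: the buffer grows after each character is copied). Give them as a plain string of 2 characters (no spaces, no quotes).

Answer: XR

Derivation:
Token 1: literal('X'). Output: "X"
Token 2: literal('R'). Output: "XR"
Token 3: backref(off=2, len=2). Buffer before: "XR" (len 2)
  byte 1: read out[0]='X', append. Buffer now: "XRX"
  byte 2: read out[1]='R', append. Buffer now: "XRXR"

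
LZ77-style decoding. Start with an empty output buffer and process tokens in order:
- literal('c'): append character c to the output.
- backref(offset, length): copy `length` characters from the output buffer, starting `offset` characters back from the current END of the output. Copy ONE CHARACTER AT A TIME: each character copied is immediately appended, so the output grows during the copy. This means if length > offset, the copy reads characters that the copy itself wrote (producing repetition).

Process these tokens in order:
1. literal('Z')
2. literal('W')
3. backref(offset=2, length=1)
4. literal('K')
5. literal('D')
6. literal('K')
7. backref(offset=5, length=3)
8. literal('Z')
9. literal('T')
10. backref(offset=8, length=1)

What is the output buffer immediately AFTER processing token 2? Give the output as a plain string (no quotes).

Answer: ZW

Derivation:
Token 1: literal('Z'). Output: "Z"
Token 2: literal('W'). Output: "ZW"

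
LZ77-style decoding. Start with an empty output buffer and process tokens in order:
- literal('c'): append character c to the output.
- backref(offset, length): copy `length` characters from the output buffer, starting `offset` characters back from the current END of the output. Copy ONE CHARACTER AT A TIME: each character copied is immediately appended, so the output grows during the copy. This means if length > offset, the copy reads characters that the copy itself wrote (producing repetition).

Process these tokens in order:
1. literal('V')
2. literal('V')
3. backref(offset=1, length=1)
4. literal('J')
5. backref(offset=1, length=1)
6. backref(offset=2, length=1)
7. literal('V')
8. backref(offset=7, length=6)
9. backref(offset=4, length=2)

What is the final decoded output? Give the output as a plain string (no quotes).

Answer: VVVJJJVVVVJJJVJ

Derivation:
Token 1: literal('V'). Output: "V"
Token 2: literal('V'). Output: "VV"
Token 3: backref(off=1, len=1). Copied 'V' from pos 1. Output: "VVV"
Token 4: literal('J'). Output: "VVVJ"
Token 5: backref(off=1, len=1). Copied 'J' from pos 3. Output: "VVVJJ"
Token 6: backref(off=2, len=1). Copied 'J' from pos 3. Output: "VVVJJJ"
Token 7: literal('V'). Output: "VVVJJJV"
Token 8: backref(off=7, len=6). Copied 'VVVJJJ' from pos 0. Output: "VVVJJJVVVVJJJ"
Token 9: backref(off=4, len=2). Copied 'VJ' from pos 9. Output: "VVVJJJVVVVJJJVJ"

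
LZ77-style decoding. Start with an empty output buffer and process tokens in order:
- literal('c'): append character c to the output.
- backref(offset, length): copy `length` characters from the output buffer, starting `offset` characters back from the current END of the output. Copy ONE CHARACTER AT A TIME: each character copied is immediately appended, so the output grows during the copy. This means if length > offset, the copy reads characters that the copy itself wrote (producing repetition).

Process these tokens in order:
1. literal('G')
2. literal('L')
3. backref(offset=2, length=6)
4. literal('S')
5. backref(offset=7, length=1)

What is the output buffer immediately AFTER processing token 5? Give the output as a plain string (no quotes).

Token 1: literal('G'). Output: "G"
Token 2: literal('L'). Output: "GL"
Token 3: backref(off=2, len=6) (overlapping!). Copied 'GLGLGL' from pos 0. Output: "GLGLGLGL"
Token 4: literal('S'). Output: "GLGLGLGLS"
Token 5: backref(off=7, len=1). Copied 'G' from pos 2. Output: "GLGLGLGLSG"

Answer: GLGLGLGLSG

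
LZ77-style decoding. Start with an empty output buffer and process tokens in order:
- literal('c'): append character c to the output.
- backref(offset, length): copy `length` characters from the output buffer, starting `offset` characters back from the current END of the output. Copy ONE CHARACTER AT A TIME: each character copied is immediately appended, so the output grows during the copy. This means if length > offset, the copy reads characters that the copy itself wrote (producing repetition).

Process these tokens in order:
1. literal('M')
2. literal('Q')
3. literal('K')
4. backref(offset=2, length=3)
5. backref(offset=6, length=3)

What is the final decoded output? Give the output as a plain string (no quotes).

Answer: MQKQKQMQK

Derivation:
Token 1: literal('M'). Output: "M"
Token 2: literal('Q'). Output: "MQ"
Token 3: literal('K'). Output: "MQK"
Token 4: backref(off=2, len=3) (overlapping!). Copied 'QKQ' from pos 1. Output: "MQKQKQ"
Token 5: backref(off=6, len=3). Copied 'MQK' from pos 0. Output: "MQKQKQMQK"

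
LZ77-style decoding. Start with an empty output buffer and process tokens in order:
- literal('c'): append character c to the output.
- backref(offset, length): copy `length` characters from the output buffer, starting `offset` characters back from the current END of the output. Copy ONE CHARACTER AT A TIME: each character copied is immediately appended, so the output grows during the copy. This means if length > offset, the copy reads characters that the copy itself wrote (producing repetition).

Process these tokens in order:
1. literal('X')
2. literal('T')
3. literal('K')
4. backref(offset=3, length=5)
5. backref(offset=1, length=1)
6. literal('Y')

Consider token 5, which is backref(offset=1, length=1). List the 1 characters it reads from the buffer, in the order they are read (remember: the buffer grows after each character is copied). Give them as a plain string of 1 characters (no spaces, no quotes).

Token 1: literal('X'). Output: "X"
Token 2: literal('T'). Output: "XT"
Token 3: literal('K'). Output: "XTK"
Token 4: backref(off=3, len=5) (overlapping!). Copied 'XTKXT' from pos 0. Output: "XTKXTKXT"
Token 5: backref(off=1, len=1). Buffer before: "XTKXTKXT" (len 8)
  byte 1: read out[7]='T', append. Buffer now: "XTKXTKXTT"

Answer: T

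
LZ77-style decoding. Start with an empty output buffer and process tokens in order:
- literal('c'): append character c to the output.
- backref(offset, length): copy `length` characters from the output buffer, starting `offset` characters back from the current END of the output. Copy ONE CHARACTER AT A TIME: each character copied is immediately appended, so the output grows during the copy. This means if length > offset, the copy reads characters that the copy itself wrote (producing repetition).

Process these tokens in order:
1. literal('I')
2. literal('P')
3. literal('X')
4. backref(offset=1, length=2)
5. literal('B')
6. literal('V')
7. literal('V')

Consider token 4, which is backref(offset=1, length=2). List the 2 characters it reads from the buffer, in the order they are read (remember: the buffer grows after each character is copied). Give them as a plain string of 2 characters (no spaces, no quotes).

Token 1: literal('I'). Output: "I"
Token 2: literal('P'). Output: "IP"
Token 3: literal('X'). Output: "IPX"
Token 4: backref(off=1, len=2). Buffer before: "IPX" (len 3)
  byte 1: read out[2]='X', append. Buffer now: "IPXX"
  byte 2: read out[3]='X', append. Buffer now: "IPXXX"

Answer: XX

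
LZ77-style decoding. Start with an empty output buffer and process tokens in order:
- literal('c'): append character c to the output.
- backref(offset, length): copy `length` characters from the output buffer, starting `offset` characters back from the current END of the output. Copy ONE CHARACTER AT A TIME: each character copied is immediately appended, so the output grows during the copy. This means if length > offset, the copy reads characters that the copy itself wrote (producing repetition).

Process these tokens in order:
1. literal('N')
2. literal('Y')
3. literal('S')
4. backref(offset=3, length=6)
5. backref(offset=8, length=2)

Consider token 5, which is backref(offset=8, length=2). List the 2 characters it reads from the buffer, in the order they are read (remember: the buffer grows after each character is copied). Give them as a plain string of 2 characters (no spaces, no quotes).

Answer: YS

Derivation:
Token 1: literal('N'). Output: "N"
Token 2: literal('Y'). Output: "NY"
Token 3: literal('S'). Output: "NYS"
Token 4: backref(off=3, len=6) (overlapping!). Copied 'NYSNYS' from pos 0. Output: "NYSNYSNYS"
Token 5: backref(off=8, len=2). Buffer before: "NYSNYSNYS" (len 9)
  byte 1: read out[1]='Y', append. Buffer now: "NYSNYSNYSY"
  byte 2: read out[2]='S', append. Buffer now: "NYSNYSNYSYS"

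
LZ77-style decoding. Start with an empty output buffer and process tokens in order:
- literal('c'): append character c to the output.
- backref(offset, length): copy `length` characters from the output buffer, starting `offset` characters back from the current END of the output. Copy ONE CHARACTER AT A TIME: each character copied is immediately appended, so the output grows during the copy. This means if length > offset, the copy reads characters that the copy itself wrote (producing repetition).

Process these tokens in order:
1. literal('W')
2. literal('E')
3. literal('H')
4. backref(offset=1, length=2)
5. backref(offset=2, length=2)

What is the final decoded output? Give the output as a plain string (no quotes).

Token 1: literal('W'). Output: "W"
Token 2: literal('E'). Output: "WE"
Token 3: literal('H'). Output: "WEH"
Token 4: backref(off=1, len=2) (overlapping!). Copied 'HH' from pos 2. Output: "WEHHH"
Token 5: backref(off=2, len=2). Copied 'HH' from pos 3. Output: "WEHHHHH"

Answer: WEHHHHH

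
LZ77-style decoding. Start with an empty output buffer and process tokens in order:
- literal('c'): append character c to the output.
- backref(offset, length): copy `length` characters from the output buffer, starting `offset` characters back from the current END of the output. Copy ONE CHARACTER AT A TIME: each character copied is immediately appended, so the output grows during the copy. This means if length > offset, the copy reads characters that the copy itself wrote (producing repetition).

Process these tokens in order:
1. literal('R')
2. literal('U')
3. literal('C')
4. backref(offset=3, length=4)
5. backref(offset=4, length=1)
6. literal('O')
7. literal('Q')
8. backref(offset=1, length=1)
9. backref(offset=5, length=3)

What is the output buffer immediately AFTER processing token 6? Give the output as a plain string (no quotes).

Token 1: literal('R'). Output: "R"
Token 2: literal('U'). Output: "RU"
Token 3: literal('C'). Output: "RUC"
Token 4: backref(off=3, len=4) (overlapping!). Copied 'RUCR' from pos 0. Output: "RUCRUCR"
Token 5: backref(off=4, len=1). Copied 'R' from pos 3. Output: "RUCRUCRR"
Token 6: literal('O'). Output: "RUCRUCRRO"

Answer: RUCRUCRRO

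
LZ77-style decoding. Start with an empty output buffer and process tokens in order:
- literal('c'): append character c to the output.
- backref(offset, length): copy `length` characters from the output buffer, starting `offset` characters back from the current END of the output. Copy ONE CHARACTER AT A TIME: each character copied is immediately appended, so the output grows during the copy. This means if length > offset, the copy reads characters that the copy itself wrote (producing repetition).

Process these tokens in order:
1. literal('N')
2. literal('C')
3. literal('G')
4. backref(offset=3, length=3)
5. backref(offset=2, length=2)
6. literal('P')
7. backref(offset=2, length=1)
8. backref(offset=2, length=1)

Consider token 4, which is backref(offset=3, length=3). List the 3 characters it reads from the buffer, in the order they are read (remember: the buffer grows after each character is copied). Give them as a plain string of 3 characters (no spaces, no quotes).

Answer: NCG

Derivation:
Token 1: literal('N'). Output: "N"
Token 2: literal('C'). Output: "NC"
Token 3: literal('G'). Output: "NCG"
Token 4: backref(off=3, len=3). Buffer before: "NCG" (len 3)
  byte 1: read out[0]='N', append. Buffer now: "NCGN"
  byte 2: read out[1]='C', append. Buffer now: "NCGNC"
  byte 3: read out[2]='G', append. Buffer now: "NCGNCG"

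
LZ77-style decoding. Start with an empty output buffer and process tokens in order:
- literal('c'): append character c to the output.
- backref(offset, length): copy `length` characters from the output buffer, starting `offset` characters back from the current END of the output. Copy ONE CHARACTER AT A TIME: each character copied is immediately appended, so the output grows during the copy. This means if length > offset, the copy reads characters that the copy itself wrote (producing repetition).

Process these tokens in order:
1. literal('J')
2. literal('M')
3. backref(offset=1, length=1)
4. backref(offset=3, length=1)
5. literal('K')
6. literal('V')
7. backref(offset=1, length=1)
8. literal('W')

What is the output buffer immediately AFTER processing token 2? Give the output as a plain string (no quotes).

Answer: JM

Derivation:
Token 1: literal('J'). Output: "J"
Token 2: literal('M'). Output: "JM"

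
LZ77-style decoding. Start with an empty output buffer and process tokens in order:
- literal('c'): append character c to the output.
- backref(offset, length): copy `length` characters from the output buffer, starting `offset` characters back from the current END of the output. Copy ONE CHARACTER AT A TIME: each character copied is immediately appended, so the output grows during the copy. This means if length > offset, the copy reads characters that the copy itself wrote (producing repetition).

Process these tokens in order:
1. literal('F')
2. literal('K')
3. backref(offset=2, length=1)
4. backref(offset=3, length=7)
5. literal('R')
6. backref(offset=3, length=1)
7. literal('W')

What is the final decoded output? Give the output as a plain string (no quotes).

Answer: FKFFKFFKFFRFW

Derivation:
Token 1: literal('F'). Output: "F"
Token 2: literal('K'). Output: "FK"
Token 3: backref(off=2, len=1). Copied 'F' from pos 0. Output: "FKF"
Token 4: backref(off=3, len=7) (overlapping!). Copied 'FKFFKFF' from pos 0. Output: "FKFFKFFKFF"
Token 5: literal('R'). Output: "FKFFKFFKFFR"
Token 6: backref(off=3, len=1). Copied 'F' from pos 8. Output: "FKFFKFFKFFRF"
Token 7: literal('W'). Output: "FKFFKFFKFFRFW"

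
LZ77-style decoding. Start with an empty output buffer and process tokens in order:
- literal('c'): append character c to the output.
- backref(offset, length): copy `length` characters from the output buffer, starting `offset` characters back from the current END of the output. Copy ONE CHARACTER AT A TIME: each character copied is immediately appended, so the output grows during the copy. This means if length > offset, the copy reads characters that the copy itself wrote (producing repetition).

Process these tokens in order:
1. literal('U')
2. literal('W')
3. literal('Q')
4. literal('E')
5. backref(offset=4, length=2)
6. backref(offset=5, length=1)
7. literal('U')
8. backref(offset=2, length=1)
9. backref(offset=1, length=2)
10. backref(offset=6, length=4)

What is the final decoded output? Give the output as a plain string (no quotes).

Answer: UWQEUWWUWWWWWUW

Derivation:
Token 1: literal('U'). Output: "U"
Token 2: literal('W'). Output: "UW"
Token 3: literal('Q'). Output: "UWQ"
Token 4: literal('E'). Output: "UWQE"
Token 5: backref(off=4, len=2). Copied 'UW' from pos 0. Output: "UWQEUW"
Token 6: backref(off=5, len=1). Copied 'W' from pos 1. Output: "UWQEUWW"
Token 7: literal('U'). Output: "UWQEUWWU"
Token 8: backref(off=2, len=1). Copied 'W' from pos 6. Output: "UWQEUWWUW"
Token 9: backref(off=1, len=2) (overlapping!). Copied 'WW' from pos 8. Output: "UWQEUWWUWWW"
Token 10: backref(off=6, len=4). Copied 'WWUW' from pos 5. Output: "UWQEUWWUWWWWWUW"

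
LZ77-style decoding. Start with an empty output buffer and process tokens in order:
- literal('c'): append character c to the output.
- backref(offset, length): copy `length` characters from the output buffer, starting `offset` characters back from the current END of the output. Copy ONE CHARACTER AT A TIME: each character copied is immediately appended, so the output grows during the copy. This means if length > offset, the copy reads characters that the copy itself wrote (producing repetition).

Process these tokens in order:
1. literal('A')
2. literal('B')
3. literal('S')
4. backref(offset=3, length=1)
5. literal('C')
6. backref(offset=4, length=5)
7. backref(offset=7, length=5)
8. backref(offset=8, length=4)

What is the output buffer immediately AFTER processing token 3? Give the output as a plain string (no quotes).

Answer: ABS

Derivation:
Token 1: literal('A'). Output: "A"
Token 2: literal('B'). Output: "AB"
Token 3: literal('S'). Output: "ABS"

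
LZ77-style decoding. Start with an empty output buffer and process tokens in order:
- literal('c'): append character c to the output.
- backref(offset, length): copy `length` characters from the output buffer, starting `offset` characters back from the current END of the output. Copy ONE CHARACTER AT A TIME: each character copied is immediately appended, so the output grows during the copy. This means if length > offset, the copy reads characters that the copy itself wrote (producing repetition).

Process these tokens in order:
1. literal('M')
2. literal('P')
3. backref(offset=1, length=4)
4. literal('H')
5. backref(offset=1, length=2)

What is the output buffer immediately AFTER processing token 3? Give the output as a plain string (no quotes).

Token 1: literal('M'). Output: "M"
Token 2: literal('P'). Output: "MP"
Token 3: backref(off=1, len=4) (overlapping!). Copied 'PPPP' from pos 1. Output: "MPPPPP"

Answer: MPPPPP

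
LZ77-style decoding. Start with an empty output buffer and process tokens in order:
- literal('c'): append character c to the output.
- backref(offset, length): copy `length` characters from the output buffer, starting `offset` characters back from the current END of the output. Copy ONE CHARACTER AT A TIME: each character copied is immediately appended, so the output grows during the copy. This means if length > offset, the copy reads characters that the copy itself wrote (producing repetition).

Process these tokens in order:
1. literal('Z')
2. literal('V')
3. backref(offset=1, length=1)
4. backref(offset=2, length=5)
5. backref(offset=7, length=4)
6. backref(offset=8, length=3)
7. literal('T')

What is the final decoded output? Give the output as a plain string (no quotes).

Answer: ZVVVVVVVVVVVVVVT

Derivation:
Token 1: literal('Z'). Output: "Z"
Token 2: literal('V'). Output: "ZV"
Token 3: backref(off=1, len=1). Copied 'V' from pos 1. Output: "ZVV"
Token 4: backref(off=2, len=5) (overlapping!). Copied 'VVVVV' from pos 1. Output: "ZVVVVVVV"
Token 5: backref(off=7, len=4). Copied 'VVVV' from pos 1. Output: "ZVVVVVVVVVVV"
Token 6: backref(off=8, len=3). Copied 'VVV' from pos 4. Output: "ZVVVVVVVVVVVVVV"
Token 7: literal('T'). Output: "ZVVVVVVVVVVVVVVT"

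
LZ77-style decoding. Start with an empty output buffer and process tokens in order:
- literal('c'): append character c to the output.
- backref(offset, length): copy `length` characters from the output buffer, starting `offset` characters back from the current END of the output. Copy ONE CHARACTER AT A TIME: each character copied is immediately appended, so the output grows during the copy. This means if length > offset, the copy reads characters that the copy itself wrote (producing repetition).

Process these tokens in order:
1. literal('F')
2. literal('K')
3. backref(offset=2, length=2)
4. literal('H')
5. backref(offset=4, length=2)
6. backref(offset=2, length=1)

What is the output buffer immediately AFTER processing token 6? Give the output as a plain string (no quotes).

Token 1: literal('F'). Output: "F"
Token 2: literal('K'). Output: "FK"
Token 3: backref(off=2, len=2). Copied 'FK' from pos 0. Output: "FKFK"
Token 4: literal('H'). Output: "FKFKH"
Token 5: backref(off=4, len=2). Copied 'KF' from pos 1. Output: "FKFKHKF"
Token 6: backref(off=2, len=1). Copied 'K' from pos 5. Output: "FKFKHKFK"

Answer: FKFKHKFK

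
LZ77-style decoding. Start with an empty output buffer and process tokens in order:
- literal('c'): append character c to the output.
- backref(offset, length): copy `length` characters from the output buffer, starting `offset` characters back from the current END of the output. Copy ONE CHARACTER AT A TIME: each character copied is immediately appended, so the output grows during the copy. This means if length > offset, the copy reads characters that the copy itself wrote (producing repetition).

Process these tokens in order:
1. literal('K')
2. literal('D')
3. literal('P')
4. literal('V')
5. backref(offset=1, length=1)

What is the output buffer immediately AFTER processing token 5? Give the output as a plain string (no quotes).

Answer: KDPVV

Derivation:
Token 1: literal('K'). Output: "K"
Token 2: literal('D'). Output: "KD"
Token 3: literal('P'). Output: "KDP"
Token 4: literal('V'). Output: "KDPV"
Token 5: backref(off=1, len=1). Copied 'V' from pos 3. Output: "KDPVV"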